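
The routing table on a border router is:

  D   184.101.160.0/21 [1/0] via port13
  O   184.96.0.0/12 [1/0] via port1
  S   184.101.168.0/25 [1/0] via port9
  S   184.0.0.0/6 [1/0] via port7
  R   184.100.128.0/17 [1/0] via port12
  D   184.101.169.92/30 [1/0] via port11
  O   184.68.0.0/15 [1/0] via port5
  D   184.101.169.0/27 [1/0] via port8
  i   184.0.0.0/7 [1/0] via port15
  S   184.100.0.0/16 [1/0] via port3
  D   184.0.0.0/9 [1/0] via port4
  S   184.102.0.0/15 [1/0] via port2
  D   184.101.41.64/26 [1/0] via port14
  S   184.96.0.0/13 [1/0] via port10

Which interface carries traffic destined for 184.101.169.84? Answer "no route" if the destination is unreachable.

port10

Routes whose prefix contains 184.101.169.84:
  184.0.0.0/6 (184.0.0.0 - 187.255.255.255) -> port7
  184.0.0.0/7 (184.0.0.0 - 185.255.255.255) -> port15
  184.0.0.0/9 (184.0.0.0 - 184.127.255.255) -> port4
  184.96.0.0/12 (184.96.0.0 - 184.111.255.255) -> port1
  184.96.0.0/13 (184.96.0.0 - 184.103.255.255) -> port10
More-specific entries that do NOT match:
  184.101.169.92/30 (184.101.169.92 - 184.101.169.95) does not contain 184.101.169.84
  184.101.169.0/27 (184.101.169.0 - 184.101.169.31) does not contain 184.101.169.84
  184.101.41.64/26 (184.101.41.64 - 184.101.41.127) does not contain 184.101.169.84
  184.101.168.0/25 (184.101.168.0 - 184.101.168.127) does not contain 184.101.169.84
  184.101.160.0/21 (184.101.160.0 - 184.101.167.255) does not contain 184.101.169.84
  184.100.128.0/17 (184.100.128.0 - 184.100.255.255) does not contain 184.101.169.84
  184.100.0.0/16 (184.100.0.0 - 184.100.255.255) does not contain 184.101.169.84
  184.68.0.0/15 (184.68.0.0 - 184.69.255.255) does not contain 184.101.169.84
  184.102.0.0/15 (184.102.0.0 - 184.103.255.255) does not contain 184.101.169.84
Longest matching prefix is /13 -> interface port10.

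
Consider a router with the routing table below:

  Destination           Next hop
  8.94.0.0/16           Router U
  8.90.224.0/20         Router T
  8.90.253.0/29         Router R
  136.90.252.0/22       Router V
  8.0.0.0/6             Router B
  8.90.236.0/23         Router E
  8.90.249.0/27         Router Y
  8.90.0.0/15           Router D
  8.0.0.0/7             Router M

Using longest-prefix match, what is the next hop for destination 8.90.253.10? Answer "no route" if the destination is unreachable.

Routes whose prefix contains 8.90.253.10:
  8.0.0.0/6 (8.0.0.0 - 11.255.255.255) -> Router B
  8.0.0.0/7 (8.0.0.0 - 9.255.255.255) -> Router M
  8.90.0.0/15 (8.90.0.0 - 8.91.255.255) -> Router D
More-specific entries that do NOT match:
  8.90.253.0/29 (8.90.253.0 - 8.90.253.7) does not contain 8.90.253.10
  8.90.249.0/27 (8.90.249.0 - 8.90.249.31) does not contain 8.90.253.10
  8.90.236.0/23 (8.90.236.0 - 8.90.237.255) does not contain 8.90.253.10
  136.90.252.0/22 (136.90.252.0 - 136.90.255.255) does not contain 8.90.253.10
  8.90.224.0/20 (8.90.224.0 - 8.90.239.255) does not contain 8.90.253.10
  8.94.0.0/16 (8.94.0.0 - 8.94.255.255) does not contain 8.90.253.10
Longest matching prefix is /15 -> next hop Router D.

Router D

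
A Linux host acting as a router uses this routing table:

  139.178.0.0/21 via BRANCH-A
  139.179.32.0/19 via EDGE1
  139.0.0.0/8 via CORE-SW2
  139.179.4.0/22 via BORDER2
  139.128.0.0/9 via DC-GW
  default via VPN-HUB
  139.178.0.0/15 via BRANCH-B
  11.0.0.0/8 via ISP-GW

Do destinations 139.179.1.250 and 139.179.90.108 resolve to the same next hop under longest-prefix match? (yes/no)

yes

139.179.1.250: longest match 139.178.0.0/15 -> BRANCH-B
139.179.90.108: longest match 139.178.0.0/15 -> BRANCH-B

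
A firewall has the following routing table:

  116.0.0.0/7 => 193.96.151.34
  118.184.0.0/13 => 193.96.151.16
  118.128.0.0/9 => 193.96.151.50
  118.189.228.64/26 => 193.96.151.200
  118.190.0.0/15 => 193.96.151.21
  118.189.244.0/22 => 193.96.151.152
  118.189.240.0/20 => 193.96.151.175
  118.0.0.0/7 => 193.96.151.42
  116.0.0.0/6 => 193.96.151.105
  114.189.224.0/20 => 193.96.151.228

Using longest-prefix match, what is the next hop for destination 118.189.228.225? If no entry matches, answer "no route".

193.96.151.16

Routes whose prefix contains 118.189.228.225:
  116.0.0.0/6 (116.0.0.0 - 119.255.255.255) -> 193.96.151.105
  118.0.0.0/7 (118.0.0.0 - 119.255.255.255) -> 193.96.151.42
  118.128.0.0/9 (118.128.0.0 - 118.255.255.255) -> 193.96.151.50
  118.184.0.0/13 (118.184.0.0 - 118.191.255.255) -> 193.96.151.16
More-specific entries that do NOT match:
  118.189.228.64/26 (118.189.228.64 - 118.189.228.127) does not contain 118.189.228.225
  118.189.244.0/22 (118.189.244.0 - 118.189.247.255) does not contain 118.189.228.225
  118.189.240.0/20 (118.189.240.0 - 118.189.255.255) does not contain 118.189.228.225
  114.189.224.0/20 (114.189.224.0 - 114.189.239.255) does not contain 118.189.228.225
  118.190.0.0/15 (118.190.0.0 - 118.191.255.255) does not contain 118.189.228.225
Longest matching prefix is /13 -> next hop 193.96.151.16.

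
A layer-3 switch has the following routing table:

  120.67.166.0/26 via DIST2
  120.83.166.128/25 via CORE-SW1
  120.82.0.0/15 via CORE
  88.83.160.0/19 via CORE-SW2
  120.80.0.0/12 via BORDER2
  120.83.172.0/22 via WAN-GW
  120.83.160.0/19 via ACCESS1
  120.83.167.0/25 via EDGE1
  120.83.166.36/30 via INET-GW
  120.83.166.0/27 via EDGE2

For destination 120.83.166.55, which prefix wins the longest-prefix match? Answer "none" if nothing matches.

Entries matching 120.83.166.55:
  120.80.0.0/12 (120.80.0.0 - 120.95.255.255)
  120.82.0.0/15 (120.82.0.0 - 120.83.255.255)
  120.83.160.0/19 (120.83.160.0 - 120.83.191.255)
Most specific is 120.83.160.0/19.

120.83.160.0/19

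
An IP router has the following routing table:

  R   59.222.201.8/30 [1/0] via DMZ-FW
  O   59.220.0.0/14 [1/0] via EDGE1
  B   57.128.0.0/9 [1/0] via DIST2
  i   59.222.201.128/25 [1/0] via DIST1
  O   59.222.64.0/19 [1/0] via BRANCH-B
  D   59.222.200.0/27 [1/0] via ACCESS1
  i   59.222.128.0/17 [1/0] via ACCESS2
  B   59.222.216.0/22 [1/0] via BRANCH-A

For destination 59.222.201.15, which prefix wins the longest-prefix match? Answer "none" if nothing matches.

Entries matching 59.222.201.15:
  59.220.0.0/14 (59.220.0.0 - 59.223.255.255)
  59.222.128.0/17 (59.222.128.0 - 59.222.255.255)
Most specific is 59.222.128.0/17.

59.222.128.0/17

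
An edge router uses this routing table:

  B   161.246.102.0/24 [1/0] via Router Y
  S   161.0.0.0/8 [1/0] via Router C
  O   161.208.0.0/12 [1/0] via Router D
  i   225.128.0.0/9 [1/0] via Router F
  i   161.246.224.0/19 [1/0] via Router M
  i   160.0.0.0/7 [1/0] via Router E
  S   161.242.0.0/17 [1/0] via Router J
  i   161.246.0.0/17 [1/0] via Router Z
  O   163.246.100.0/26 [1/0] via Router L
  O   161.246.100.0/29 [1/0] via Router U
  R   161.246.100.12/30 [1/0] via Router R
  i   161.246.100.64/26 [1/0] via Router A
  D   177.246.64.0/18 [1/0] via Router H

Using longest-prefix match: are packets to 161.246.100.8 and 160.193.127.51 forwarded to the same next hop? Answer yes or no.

no

161.246.100.8: longest match 161.246.0.0/17 -> Router Z
160.193.127.51: longest match 160.0.0.0/7 -> Router E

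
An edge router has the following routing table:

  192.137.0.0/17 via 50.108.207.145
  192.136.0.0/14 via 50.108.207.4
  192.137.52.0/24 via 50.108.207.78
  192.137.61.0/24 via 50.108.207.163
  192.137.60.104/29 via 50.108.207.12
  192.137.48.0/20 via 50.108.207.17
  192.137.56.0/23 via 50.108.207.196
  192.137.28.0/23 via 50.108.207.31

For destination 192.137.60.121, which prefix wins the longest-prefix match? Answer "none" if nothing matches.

Entries matching 192.137.60.121:
  192.136.0.0/14 (192.136.0.0 - 192.139.255.255)
  192.137.0.0/17 (192.137.0.0 - 192.137.127.255)
  192.137.48.0/20 (192.137.48.0 - 192.137.63.255)
Most specific is 192.137.48.0/20.

192.137.48.0/20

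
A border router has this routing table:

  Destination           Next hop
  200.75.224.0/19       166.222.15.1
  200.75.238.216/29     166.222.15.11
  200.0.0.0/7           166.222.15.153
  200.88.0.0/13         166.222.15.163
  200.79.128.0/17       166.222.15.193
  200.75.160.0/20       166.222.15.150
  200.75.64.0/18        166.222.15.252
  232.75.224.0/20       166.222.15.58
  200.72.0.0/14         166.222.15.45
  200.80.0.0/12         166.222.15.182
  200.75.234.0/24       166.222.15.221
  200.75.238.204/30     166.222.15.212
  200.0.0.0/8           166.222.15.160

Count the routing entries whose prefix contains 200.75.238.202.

Prefixes containing 200.75.238.202:
  200.0.0.0/7 (200.0.0.0 - 201.255.255.255)
  200.0.0.0/8 (200.0.0.0 - 200.255.255.255)
  200.72.0.0/14 (200.72.0.0 - 200.75.255.255)
  200.75.224.0/19 (200.75.224.0 - 200.75.255.255)
Total matching entries: 4.

4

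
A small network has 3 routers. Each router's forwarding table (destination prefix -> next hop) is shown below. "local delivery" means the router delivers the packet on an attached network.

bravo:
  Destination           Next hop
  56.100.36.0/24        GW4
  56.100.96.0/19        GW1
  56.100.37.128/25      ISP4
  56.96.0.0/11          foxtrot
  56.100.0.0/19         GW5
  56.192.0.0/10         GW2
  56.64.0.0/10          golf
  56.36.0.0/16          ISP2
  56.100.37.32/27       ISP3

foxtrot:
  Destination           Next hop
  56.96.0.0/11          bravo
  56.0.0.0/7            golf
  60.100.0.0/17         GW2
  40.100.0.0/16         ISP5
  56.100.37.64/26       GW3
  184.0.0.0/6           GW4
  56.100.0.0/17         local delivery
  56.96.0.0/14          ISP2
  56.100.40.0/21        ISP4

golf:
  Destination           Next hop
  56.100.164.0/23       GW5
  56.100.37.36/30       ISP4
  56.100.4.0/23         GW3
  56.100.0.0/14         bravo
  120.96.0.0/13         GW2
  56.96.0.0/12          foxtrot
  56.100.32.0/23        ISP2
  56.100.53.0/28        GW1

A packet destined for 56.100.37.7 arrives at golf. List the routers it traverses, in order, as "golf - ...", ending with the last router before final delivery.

golf - bravo - foxtrot

At golf: longest match for 56.100.37.7 is 56.100.0.0/14 -> bravo
At bravo: longest match for 56.100.37.7 is 56.96.0.0/11 -> foxtrot
At foxtrot: longest match for 56.100.37.7 is 56.100.0.0/17 -> local delivery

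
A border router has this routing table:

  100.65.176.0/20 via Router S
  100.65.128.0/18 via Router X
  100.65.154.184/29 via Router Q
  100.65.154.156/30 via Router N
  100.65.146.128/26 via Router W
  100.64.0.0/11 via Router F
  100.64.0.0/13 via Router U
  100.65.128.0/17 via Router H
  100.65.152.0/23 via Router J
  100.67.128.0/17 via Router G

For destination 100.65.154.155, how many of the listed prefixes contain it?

Prefixes containing 100.65.154.155:
  100.64.0.0/11 (100.64.0.0 - 100.95.255.255)
  100.64.0.0/13 (100.64.0.0 - 100.71.255.255)
  100.65.128.0/17 (100.65.128.0 - 100.65.255.255)
  100.65.128.0/18 (100.65.128.0 - 100.65.191.255)
Total matching entries: 4.

4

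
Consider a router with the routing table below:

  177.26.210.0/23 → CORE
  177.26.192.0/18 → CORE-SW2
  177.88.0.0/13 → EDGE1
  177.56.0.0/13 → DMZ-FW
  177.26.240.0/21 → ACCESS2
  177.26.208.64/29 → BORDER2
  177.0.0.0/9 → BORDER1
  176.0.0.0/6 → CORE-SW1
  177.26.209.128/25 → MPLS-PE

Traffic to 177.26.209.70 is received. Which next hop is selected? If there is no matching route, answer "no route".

Routes whose prefix contains 177.26.209.70:
  176.0.0.0/6 (176.0.0.0 - 179.255.255.255) -> CORE-SW1
  177.0.0.0/9 (177.0.0.0 - 177.127.255.255) -> BORDER1
  177.26.192.0/18 (177.26.192.0 - 177.26.255.255) -> CORE-SW2
More-specific entries that do NOT match:
  177.26.208.64/29 (177.26.208.64 - 177.26.208.71) does not contain 177.26.209.70
  177.26.209.128/25 (177.26.209.128 - 177.26.209.255) does not contain 177.26.209.70
  177.26.210.0/23 (177.26.210.0 - 177.26.211.255) does not contain 177.26.209.70
  177.26.240.0/21 (177.26.240.0 - 177.26.247.255) does not contain 177.26.209.70
Longest matching prefix is /18 -> next hop CORE-SW2.

CORE-SW2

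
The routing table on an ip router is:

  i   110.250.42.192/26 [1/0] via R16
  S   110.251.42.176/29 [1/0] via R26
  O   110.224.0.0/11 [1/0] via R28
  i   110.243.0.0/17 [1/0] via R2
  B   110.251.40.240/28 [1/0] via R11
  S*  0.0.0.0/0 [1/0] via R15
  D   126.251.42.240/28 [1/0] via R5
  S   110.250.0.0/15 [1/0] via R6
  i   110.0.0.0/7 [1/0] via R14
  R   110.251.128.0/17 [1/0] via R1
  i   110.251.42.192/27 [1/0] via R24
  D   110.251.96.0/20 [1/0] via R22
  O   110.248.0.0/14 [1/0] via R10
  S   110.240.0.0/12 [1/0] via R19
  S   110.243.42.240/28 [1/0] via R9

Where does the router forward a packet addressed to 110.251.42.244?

R6

Routes whose prefix contains 110.251.42.244:
  0.0.0.0/0 (default, matches everything) -> R15
  110.0.0.0/7 (110.0.0.0 - 111.255.255.255) -> R14
  110.224.0.0/11 (110.224.0.0 - 110.255.255.255) -> R28
  110.240.0.0/12 (110.240.0.0 - 110.255.255.255) -> R19
  110.248.0.0/14 (110.248.0.0 - 110.251.255.255) -> R10
  110.250.0.0/15 (110.250.0.0 - 110.251.255.255) -> R6
More-specific entries that do NOT match:
  110.251.42.176/29 (110.251.42.176 - 110.251.42.183) does not contain 110.251.42.244
  110.251.40.240/28 (110.251.40.240 - 110.251.40.255) does not contain 110.251.42.244
  126.251.42.240/28 (126.251.42.240 - 126.251.42.255) does not contain 110.251.42.244
  110.243.42.240/28 (110.243.42.240 - 110.243.42.255) does not contain 110.251.42.244
  110.251.42.192/27 (110.251.42.192 - 110.251.42.223) does not contain 110.251.42.244
  110.250.42.192/26 (110.250.42.192 - 110.250.42.255) does not contain 110.251.42.244
  110.251.96.0/20 (110.251.96.0 - 110.251.111.255) does not contain 110.251.42.244
  110.243.0.0/17 (110.243.0.0 - 110.243.127.255) does not contain 110.251.42.244
  110.251.128.0/17 (110.251.128.0 - 110.251.255.255) does not contain 110.251.42.244
Longest matching prefix is /15 -> next hop R6.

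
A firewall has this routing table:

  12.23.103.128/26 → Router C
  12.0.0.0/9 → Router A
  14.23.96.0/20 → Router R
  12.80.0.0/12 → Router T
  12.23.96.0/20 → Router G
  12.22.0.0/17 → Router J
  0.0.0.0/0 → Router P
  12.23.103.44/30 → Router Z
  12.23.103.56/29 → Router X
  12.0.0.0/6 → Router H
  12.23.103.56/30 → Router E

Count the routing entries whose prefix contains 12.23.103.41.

Prefixes containing 12.23.103.41:
  0.0.0.0/0 (default, matches everything)
  12.0.0.0/6 (12.0.0.0 - 15.255.255.255)
  12.0.0.0/9 (12.0.0.0 - 12.127.255.255)
  12.23.96.0/20 (12.23.96.0 - 12.23.111.255)
Total matching entries: 4.

4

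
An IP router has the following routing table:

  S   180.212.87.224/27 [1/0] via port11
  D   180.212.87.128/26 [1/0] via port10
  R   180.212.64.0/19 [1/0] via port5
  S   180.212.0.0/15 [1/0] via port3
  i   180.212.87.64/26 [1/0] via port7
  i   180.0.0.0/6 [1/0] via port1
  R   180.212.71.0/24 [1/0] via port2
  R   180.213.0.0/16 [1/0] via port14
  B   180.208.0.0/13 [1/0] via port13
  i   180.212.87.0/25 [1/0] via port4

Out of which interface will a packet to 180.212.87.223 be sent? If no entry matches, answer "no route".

Routes whose prefix contains 180.212.87.223:
  180.0.0.0/6 (180.0.0.0 - 183.255.255.255) -> port1
  180.208.0.0/13 (180.208.0.0 - 180.215.255.255) -> port13
  180.212.0.0/15 (180.212.0.0 - 180.213.255.255) -> port3
  180.212.64.0/19 (180.212.64.0 - 180.212.95.255) -> port5
More-specific entries that do NOT match:
  180.212.87.224/27 (180.212.87.224 - 180.212.87.255) does not contain 180.212.87.223
  180.212.87.128/26 (180.212.87.128 - 180.212.87.191) does not contain 180.212.87.223
  180.212.87.64/26 (180.212.87.64 - 180.212.87.127) does not contain 180.212.87.223
  180.212.87.0/25 (180.212.87.0 - 180.212.87.127) does not contain 180.212.87.223
  180.212.71.0/24 (180.212.71.0 - 180.212.71.255) does not contain 180.212.87.223
Longest matching prefix is /19 -> interface port5.

port5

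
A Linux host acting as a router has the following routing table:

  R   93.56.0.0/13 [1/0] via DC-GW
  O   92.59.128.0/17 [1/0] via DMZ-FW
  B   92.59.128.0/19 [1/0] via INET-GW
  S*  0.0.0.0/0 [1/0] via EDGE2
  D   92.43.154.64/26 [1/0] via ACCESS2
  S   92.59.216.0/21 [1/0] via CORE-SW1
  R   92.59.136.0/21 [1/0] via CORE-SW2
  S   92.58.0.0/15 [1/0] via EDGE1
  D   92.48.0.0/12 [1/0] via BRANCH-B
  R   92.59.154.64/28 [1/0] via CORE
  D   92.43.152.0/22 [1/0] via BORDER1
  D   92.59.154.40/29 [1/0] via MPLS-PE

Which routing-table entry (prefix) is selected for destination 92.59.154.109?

92.59.128.0/19

Entries matching 92.59.154.109:
  0.0.0.0/0 (default, matches everything)
  92.48.0.0/12 (92.48.0.0 - 92.63.255.255)
  92.58.0.0/15 (92.58.0.0 - 92.59.255.255)
  92.59.128.0/17 (92.59.128.0 - 92.59.255.255)
  92.59.128.0/19 (92.59.128.0 - 92.59.159.255)
Most specific is 92.59.128.0/19.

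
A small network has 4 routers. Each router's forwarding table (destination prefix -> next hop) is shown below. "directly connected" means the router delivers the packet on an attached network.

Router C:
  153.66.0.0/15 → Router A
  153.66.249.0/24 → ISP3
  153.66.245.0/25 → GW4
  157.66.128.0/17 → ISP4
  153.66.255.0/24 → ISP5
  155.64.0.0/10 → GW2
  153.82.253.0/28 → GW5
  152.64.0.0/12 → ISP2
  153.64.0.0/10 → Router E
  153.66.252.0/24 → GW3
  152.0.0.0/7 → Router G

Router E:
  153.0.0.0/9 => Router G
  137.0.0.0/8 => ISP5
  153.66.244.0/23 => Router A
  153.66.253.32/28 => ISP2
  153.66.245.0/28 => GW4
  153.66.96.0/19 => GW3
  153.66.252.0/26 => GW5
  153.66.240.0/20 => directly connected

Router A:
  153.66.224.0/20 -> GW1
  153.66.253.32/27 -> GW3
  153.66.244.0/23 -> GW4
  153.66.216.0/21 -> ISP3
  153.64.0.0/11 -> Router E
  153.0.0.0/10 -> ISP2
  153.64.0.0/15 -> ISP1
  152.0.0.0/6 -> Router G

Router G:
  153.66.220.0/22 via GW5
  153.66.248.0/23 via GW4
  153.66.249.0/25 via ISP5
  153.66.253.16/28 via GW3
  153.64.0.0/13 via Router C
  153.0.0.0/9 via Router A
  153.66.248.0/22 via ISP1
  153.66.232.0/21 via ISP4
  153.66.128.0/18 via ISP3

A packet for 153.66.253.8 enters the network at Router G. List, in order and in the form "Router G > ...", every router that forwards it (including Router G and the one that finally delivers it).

At Router G: longest match for 153.66.253.8 is 153.64.0.0/13 -> Router C
At Router C: longest match for 153.66.253.8 is 153.66.0.0/15 -> Router A
At Router A: longest match for 153.66.253.8 is 153.64.0.0/11 -> Router E
At Router E: longest match for 153.66.253.8 is 153.66.240.0/20 -> directly connected

Router G > Router C > Router A > Router E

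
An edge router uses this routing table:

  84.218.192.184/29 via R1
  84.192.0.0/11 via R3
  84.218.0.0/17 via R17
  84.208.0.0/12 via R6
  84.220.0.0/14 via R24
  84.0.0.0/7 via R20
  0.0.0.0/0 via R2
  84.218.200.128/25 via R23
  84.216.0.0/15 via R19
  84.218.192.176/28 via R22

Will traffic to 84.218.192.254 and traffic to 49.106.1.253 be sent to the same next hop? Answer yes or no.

84.218.192.254: longest match 84.208.0.0/12 -> R6
49.106.1.253: longest match 0.0.0.0/0 -> R2

no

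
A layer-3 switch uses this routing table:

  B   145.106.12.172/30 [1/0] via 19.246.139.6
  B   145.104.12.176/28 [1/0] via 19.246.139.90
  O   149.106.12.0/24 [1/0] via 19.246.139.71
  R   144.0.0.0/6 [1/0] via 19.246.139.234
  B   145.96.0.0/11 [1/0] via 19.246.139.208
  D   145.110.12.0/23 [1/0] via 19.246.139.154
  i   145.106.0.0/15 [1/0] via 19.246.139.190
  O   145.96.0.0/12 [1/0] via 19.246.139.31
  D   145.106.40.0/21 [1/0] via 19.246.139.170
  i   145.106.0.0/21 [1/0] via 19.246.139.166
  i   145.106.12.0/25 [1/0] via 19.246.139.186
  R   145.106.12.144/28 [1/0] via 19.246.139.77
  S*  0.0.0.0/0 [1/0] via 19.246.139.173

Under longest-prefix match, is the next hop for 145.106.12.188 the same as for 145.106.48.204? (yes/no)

145.106.12.188: longest match 145.106.0.0/15 -> 19.246.139.190
145.106.48.204: longest match 145.106.0.0/15 -> 19.246.139.190

yes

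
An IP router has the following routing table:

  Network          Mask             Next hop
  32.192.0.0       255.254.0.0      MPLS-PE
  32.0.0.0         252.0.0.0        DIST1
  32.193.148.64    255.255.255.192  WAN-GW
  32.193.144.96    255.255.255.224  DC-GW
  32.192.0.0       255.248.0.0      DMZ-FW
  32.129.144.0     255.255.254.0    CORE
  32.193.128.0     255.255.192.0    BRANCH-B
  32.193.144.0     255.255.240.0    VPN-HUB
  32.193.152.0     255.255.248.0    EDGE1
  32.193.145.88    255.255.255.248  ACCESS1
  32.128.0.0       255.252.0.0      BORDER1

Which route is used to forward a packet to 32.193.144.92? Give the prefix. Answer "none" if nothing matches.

Entries matching 32.193.144.92:
  32.0.0.0/6 (32.0.0.0 - 35.255.255.255)
  32.192.0.0/13 (32.192.0.0 - 32.199.255.255)
  32.192.0.0/15 (32.192.0.0 - 32.193.255.255)
  32.193.128.0/18 (32.193.128.0 - 32.193.191.255)
  32.193.144.0/20 (32.193.144.0 - 32.193.159.255)
Most specific is 32.193.144.0/20.

32.193.144.0/20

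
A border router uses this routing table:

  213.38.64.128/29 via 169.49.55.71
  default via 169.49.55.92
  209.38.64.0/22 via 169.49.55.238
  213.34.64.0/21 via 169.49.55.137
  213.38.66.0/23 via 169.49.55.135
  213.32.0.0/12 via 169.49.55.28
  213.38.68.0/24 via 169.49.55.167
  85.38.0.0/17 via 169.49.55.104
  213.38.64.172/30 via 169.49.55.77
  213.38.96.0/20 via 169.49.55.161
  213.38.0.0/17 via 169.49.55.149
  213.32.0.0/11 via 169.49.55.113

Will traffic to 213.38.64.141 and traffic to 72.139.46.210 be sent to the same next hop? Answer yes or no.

213.38.64.141: longest match 213.38.0.0/17 -> 169.49.55.149
72.139.46.210: longest match 0.0.0.0/0 -> 169.49.55.92

no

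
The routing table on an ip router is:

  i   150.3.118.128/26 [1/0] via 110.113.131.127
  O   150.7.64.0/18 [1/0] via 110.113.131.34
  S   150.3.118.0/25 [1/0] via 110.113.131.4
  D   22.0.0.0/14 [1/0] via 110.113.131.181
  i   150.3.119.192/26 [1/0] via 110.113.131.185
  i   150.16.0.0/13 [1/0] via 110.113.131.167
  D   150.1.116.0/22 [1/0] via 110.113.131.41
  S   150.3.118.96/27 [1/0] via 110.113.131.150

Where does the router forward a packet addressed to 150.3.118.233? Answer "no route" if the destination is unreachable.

no route

No entry's prefix contains 150.3.118.233; there is no default route.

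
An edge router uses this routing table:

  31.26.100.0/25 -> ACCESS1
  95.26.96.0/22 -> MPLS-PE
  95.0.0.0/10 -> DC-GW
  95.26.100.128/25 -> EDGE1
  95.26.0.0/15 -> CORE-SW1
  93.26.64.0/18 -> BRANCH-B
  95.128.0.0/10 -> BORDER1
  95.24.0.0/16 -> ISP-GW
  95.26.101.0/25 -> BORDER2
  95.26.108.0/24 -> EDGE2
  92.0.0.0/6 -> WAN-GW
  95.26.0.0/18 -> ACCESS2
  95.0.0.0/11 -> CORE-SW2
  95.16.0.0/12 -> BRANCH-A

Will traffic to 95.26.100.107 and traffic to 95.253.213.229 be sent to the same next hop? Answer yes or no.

95.26.100.107: longest match 95.26.0.0/15 -> CORE-SW1
95.253.213.229: longest match 92.0.0.0/6 -> WAN-GW

no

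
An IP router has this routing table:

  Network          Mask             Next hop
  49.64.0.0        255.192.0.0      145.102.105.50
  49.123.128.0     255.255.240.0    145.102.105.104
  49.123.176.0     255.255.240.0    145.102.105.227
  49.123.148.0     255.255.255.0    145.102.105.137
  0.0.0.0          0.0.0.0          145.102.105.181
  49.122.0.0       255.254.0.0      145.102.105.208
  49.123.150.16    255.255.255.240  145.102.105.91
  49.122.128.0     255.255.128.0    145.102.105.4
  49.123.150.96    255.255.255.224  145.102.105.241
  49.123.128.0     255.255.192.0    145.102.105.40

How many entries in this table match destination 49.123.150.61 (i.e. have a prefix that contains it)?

Prefixes containing 49.123.150.61:
  0.0.0.0/0 (default, matches everything)
  49.64.0.0/10 (49.64.0.0 - 49.127.255.255)
  49.122.0.0/15 (49.122.0.0 - 49.123.255.255)
  49.123.128.0/18 (49.123.128.0 - 49.123.191.255)
Total matching entries: 4.

4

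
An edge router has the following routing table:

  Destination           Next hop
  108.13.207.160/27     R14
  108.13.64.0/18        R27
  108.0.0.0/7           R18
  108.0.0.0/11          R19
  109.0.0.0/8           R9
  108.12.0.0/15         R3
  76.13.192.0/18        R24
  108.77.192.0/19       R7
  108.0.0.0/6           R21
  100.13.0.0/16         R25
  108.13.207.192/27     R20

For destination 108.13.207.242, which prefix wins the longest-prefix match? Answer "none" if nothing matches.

Entries matching 108.13.207.242:
  108.0.0.0/6 (108.0.0.0 - 111.255.255.255)
  108.0.0.0/7 (108.0.0.0 - 109.255.255.255)
  108.0.0.0/11 (108.0.0.0 - 108.31.255.255)
  108.12.0.0/15 (108.12.0.0 - 108.13.255.255)
Most specific is 108.12.0.0/15.

108.12.0.0/15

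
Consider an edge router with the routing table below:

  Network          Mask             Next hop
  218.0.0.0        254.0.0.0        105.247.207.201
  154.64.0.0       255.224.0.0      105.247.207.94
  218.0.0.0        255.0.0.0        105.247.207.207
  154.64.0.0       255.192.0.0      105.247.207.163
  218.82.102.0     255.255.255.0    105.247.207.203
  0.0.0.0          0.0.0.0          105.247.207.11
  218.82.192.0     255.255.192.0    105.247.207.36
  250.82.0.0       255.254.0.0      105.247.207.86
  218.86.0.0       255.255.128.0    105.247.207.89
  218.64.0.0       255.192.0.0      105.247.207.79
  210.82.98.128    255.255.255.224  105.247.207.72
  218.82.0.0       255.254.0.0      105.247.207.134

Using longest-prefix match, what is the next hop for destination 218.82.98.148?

Routes whose prefix contains 218.82.98.148:
  0.0.0.0/0 (default, matches everything) -> 105.247.207.11
  218.0.0.0/7 (218.0.0.0 - 219.255.255.255) -> 105.247.207.201
  218.0.0.0/8 (218.0.0.0 - 218.255.255.255) -> 105.247.207.207
  218.64.0.0/10 (218.64.0.0 - 218.127.255.255) -> 105.247.207.79
  218.82.0.0/15 (218.82.0.0 - 218.83.255.255) -> 105.247.207.134
More-specific entries that do NOT match:
  210.82.98.128/27 (210.82.98.128 - 210.82.98.159) does not contain 218.82.98.148
  218.82.102.0/24 (218.82.102.0 - 218.82.102.255) does not contain 218.82.98.148
  218.82.192.0/18 (218.82.192.0 - 218.82.255.255) does not contain 218.82.98.148
  218.86.0.0/17 (218.86.0.0 - 218.86.127.255) does not contain 218.82.98.148
Longest matching prefix is /15 -> next hop 105.247.207.134.

105.247.207.134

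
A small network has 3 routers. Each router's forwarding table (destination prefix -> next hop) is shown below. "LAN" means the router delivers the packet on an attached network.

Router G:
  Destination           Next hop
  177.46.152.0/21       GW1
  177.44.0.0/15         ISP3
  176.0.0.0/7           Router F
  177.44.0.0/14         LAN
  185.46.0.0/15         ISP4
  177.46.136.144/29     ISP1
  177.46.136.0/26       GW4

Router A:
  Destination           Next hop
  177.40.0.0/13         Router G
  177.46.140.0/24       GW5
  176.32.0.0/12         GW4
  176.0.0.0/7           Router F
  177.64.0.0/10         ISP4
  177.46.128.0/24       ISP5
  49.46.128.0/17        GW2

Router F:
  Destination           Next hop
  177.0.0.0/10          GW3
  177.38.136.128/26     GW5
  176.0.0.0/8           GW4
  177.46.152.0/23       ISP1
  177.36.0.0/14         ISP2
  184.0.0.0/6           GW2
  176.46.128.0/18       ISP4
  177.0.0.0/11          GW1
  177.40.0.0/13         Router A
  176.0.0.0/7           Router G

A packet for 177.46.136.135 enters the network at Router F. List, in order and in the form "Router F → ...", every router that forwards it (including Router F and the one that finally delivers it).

At Router F: longest match for 177.46.136.135 is 177.40.0.0/13 -> Router A
At Router A: longest match for 177.46.136.135 is 177.40.0.0/13 -> Router G
At Router G: longest match for 177.46.136.135 is 177.44.0.0/14 -> LAN

Router F → Router A → Router G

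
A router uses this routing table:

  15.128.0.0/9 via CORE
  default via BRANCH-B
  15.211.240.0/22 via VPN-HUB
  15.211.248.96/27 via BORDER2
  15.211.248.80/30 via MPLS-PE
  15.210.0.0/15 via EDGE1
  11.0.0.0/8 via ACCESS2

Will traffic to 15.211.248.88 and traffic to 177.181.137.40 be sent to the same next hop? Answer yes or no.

no

15.211.248.88: longest match 15.210.0.0/15 -> EDGE1
177.181.137.40: longest match 0.0.0.0/0 -> BRANCH-B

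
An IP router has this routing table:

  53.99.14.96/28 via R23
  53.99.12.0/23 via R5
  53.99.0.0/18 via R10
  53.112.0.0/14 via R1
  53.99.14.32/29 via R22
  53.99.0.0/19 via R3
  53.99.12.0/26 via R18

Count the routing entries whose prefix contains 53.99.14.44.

2

Prefixes containing 53.99.14.44:
  53.99.0.0/18 (53.99.0.0 - 53.99.63.255)
  53.99.0.0/19 (53.99.0.0 - 53.99.31.255)
Total matching entries: 2.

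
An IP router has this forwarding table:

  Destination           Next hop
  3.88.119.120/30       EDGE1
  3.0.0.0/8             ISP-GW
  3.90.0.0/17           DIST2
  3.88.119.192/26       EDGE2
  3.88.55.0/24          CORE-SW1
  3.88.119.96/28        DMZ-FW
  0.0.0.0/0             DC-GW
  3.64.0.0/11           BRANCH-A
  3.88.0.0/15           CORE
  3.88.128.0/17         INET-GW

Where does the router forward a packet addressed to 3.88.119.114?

Routes whose prefix contains 3.88.119.114:
  0.0.0.0/0 (default, matches everything) -> DC-GW
  3.0.0.0/8 (3.0.0.0 - 3.255.255.255) -> ISP-GW
  3.64.0.0/11 (3.64.0.0 - 3.95.255.255) -> BRANCH-A
  3.88.0.0/15 (3.88.0.0 - 3.89.255.255) -> CORE
More-specific entries that do NOT match:
  3.88.119.120/30 (3.88.119.120 - 3.88.119.123) does not contain 3.88.119.114
  3.88.119.96/28 (3.88.119.96 - 3.88.119.111) does not contain 3.88.119.114
  3.88.119.192/26 (3.88.119.192 - 3.88.119.255) does not contain 3.88.119.114
  3.88.55.0/24 (3.88.55.0 - 3.88.55.255) does not contain 3.88.119.114
  3.90.0.0/17 (3.90.0.0 - 3.90.127.255) does not contain 3.88.119.114
  3.88.128.0/17 (3.88.128.0 - 3.88.255.255) does not contain 3.88.119.114
Longest matching prefix is /15 -> next hop CORE.

CORE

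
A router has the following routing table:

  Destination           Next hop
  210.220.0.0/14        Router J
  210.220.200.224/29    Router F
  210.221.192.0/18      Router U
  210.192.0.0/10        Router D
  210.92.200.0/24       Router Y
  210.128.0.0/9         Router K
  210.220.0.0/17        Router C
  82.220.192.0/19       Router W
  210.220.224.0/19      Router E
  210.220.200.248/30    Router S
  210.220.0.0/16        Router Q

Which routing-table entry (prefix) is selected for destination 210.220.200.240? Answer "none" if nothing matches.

210.220.0.0/16

Entries matching 210.220.200.240:
  210.128.0.0/9 (210.128.0.0 - 210.255.255.255)
  210.192.0.0/10 (210.192.0.0 - 210.255.255.255)
  210.220.0.0/14 (210.220.0.0 - 210.223.255.255)
  210.220.0.0/16 (210.220.0.0 - 210.220.255.255)
Most specific is 210.220.0.0/16.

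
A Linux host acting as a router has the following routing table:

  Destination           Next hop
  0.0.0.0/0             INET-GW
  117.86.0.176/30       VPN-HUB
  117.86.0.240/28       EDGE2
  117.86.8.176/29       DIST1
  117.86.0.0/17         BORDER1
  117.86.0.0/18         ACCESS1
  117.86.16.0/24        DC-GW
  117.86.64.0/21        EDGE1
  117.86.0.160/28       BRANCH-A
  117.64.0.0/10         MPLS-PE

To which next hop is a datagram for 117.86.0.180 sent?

Routes whose prefix contains 117.86.0.180:
  0.0.0.0/0 (default, matches everything) -> INET-GW
  117.64.0.0/10 (117.64.0.0 - 117.127.255.255) -> MPLS-PE
  117.86.0.0/17 (117.86.0.0 - 117.86.127.255) -> BORDER1
  117.86.0.0/18 (117.86.0.0 - 117.86.63.255) -> ACCESS1
More-specific entries that do NOT match:
  117.86.0.176/30 (117.86.0.176 - 117.86.0.179) does not contain 117.86.0.180
  117.86.8.176/29 (117.86.8.176 - 117.86.8.183) does not contain 117.86.0.180
  117.86.0.240/28 (117.86.0.240 - 117.86.0.255) does not contain 117.86.0.180
  117.86.0.160/28 (117.86.0.160 - 117.86.0.175) does not contain 117.86.0.180
  117.86.16.0/24 (117.86.16.0 - 117.86.16.255) does not contain 117.86.0.180
  117.86.64.0/21 (117.86.64.0 - 117.86.71.255) does not contain 117.86.0.180
Longest matching prefix is /18 -> next hop ACCESS1.

ACCESS1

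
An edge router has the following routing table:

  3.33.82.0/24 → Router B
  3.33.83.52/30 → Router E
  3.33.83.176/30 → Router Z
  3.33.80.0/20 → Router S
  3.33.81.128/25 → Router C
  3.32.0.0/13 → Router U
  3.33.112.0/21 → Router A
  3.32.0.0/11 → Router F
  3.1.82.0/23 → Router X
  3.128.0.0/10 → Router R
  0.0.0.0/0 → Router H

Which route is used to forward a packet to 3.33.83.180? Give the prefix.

Entries matching 3.33.83.180:
  0.0.0.0/0 (default, matches everything)
  3.32.0.0/11 (3.32.0.0 - 3.63.255.255)
  3.32.0.0/13 (3.32.0.0 - 3.39.255.255)
  3.33.80.0/20 (3.33.80.0 - 3.33.95.255)
Most specific is 3.33.80.0/20.

3.33.80.0/20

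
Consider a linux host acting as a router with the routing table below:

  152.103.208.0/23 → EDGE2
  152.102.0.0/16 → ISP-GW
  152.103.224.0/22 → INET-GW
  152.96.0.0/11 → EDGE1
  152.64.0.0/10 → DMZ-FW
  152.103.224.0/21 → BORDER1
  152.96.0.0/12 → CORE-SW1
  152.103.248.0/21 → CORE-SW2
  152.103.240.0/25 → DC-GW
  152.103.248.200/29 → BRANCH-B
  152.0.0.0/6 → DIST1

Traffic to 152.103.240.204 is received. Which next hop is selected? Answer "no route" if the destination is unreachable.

CORE-SW1

Routes whose prefix contains 152.103.240.204:
  152.0.0.0/6 (152.0.0.0 - 155.255.255.255) -> DIST1
  152.64.0.0/10 (152.64.0.0 - 152.127.255.255) -> DMZ-FW
  152.96.0.0/11 (152.96.0.0 - 152.127.255.255) -> EDGE1
  152.96.0.0/12 (152.96.0.0 - 152.111.255.255) -> CORE-SW1
More-specific entries that do NOT match:
  152.103.248.200/29 (152.103.248.200 - 152.103.248.207) does not contain 152.103.240.204
  152.103.240.0/25 (152.103.240.0 - 152.103.240.127) does not contain 152.103.240.204
  152.103.208.0/23 (152.103.208.0 - 152.103.209.255) does not contain 152.103.240.204
  152.103.224.0/22 (152.103.224.0 - 152.103.227.255) does not contain 152.103.240.204
  152.103.224.0/21 (152.103.224.0 - 152.103.231.255) does not contain 152.103.240.204
  152.103.248.0/21 (152.103.248.0 - 152.103.255.255) does not contain 152.103.240.204
  152.102.0.0/16 (152.102.0.0 - 152.102.255.255) does not contain 152.103.240.204
Longest matching prefix is /12 -> next hop CORE-SW1.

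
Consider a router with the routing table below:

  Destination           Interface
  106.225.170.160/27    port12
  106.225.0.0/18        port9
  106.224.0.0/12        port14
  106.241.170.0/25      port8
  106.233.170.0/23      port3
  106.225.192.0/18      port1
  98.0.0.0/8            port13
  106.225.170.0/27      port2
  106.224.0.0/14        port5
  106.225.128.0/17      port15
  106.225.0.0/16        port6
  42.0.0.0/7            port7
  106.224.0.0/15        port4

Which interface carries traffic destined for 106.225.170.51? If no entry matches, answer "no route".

port15

Routes whose prefix contains 106.225.170.51:
  106.224.0.0/12 (106.224.0.0 - 106.239.255.255) -> port14
  106.224.0.0/14 (106.224.0.0 - 106.227.255.255) -> port5
  106.224.0.0/15 (106.224.0.0 - 106.225.255.255) -> port4
  106.225.0.0/16 (106.225.0.0 - 106.225.255.255) -> port6
  106.225.128.0/17 (106.225.128.0 - 106.225.255.255) -> port15
More-specific entries that do NOT match:
  106.225.170.160/27 (106.225.170.160 - 106.225.170.191) does not contain 106.225.170.51
  106.225.170.0/27 (106.225.170.0 - 106.225.170.31) does not contain 106.225.170.51
  106.241.170.0/25 (106.241.170.0 - 106.241.170.127) does not contain 106.225.170.51
  106.233.170.0/23 (106.233.170.0 - 106.233.171.255) does not contain 106.225.170.51
  106.225.0.0/18 (106.225.0.0 - 106.225.63.255) does not contain 106.225.170.51
  106.225.192.0/18 (106.225.192.0 - 106.225.255.255) does not contain 106.225.170.51
Longest matching prefix is /17 -> interface port15.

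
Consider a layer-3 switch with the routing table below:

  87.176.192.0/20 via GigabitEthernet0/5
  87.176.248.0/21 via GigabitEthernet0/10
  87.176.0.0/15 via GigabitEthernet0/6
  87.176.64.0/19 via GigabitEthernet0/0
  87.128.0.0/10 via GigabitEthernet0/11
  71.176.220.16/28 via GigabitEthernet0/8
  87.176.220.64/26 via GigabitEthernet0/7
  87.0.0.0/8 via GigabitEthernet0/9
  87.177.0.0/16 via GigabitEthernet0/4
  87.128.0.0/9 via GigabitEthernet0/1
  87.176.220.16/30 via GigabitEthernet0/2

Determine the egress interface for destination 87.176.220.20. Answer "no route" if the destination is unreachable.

Routes whose prefix contains 87.176.220.20:
  87.0.0.0/8 (87.0.0.0 - 87.255.255.255) -> GigabitEthernet0/9
  87.128.0.0/9 (87.128.0.0 - 87.255.255.255) -> GigabitEthernet0/1
  87.128.0.0/10 (87.128.0.0 - 87.191.255.255) -> GigabitEthernet0/11
  87.176.0.0/15 (87.176.0.0 - 87.177.255.255) -> GigabitEthernet0/6
More-specific entries that do NOT match:
  87.176.220.16/30 (87.176.220.16 - 87.176.220.19) does not contain 87.176.220.20
  71.176.220.16/28 (71.176.220.16 - 71.176.220.31) does not contain 87.176.220.20
  87.176.220.64/26 (87.176.220.64 - 87.176.220.127) does not contain 87.176.220.20
  87.176.248.0/21 (87.176.248.0 - 87.176.255.255) does not contain 87.176.220.20
  87.176.192.0/20 (87.176.192.0 - 87.176.207.255) does not contain 87.176.220.20
  87.176.64.0/19 (87.176.64.0 - 87.176.95.255) does not contain 87.176.220.20
  87.177.0.0/16 (87.177.0.0 - 87.177.255.255) does not contain 87.176.220.20
Longest matching prefix is /15 -> interface GigabitEthernet0/6.

GigabitEthernet0/6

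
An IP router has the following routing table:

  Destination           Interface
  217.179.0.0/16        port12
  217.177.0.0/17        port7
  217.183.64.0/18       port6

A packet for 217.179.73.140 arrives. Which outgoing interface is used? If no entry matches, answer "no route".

port12

Routes whose prefix contains 217.179.73.140:
  217.179.0.0/16 (217.179.0.0 - 217.179.255.255) -> port12
More-specific entries that do NOT match:
  217.183.64.0/18 (217.183.64.0 - 217.183.127.255) does not contain 217.179.73.140
  217.177.0.0/17 (217.177.0.0 - 217.177.127.255) does not contain 217.179.73.140
Longest matching prefix is /16 -> interface port12.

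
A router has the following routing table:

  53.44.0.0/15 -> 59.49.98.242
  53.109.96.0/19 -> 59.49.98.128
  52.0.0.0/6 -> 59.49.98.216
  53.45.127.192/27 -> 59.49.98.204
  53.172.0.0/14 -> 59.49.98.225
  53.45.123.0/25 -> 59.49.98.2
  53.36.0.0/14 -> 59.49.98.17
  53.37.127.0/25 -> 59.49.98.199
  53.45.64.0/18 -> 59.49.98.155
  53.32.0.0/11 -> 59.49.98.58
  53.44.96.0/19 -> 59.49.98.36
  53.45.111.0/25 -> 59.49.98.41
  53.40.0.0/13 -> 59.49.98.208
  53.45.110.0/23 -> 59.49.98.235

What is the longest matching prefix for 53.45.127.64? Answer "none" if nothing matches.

53.45.64.0/18

Entries matching 53.45.127.64:
  52.0.0.0/6 (52.0.0.0 - 55.255.255.255)
  53.32.0.0/11 (53.32.0.0 - 53.63.255.255)
  53.40.0.0/13 (53.40.0.0 - 53.47.255.255)
  53.44.0.0/15 (53.44.0.0 - 53.45.255.255)
  53.45.64.0/18 (53.45.64.0 - 53.45.127.255)
Most specific is 53.45.64.0/18.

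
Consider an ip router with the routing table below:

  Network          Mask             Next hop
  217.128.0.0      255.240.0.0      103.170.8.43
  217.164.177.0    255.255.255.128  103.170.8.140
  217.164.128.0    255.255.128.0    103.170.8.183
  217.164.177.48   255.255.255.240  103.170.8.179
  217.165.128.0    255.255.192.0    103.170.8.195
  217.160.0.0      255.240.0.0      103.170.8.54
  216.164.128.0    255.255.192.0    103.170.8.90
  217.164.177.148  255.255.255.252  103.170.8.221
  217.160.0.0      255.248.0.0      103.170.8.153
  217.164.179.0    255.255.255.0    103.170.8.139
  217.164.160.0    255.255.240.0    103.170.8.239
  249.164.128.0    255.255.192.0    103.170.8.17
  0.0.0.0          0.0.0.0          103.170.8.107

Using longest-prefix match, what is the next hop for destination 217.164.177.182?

103.170.8.183

Routes whose prefix contains 217.164.177.182:
  0.0.0.0/0 (default, matches everything) -> 103.170.8.107
  217.160.0.0/12 (217.160.0.0 - 217.175.255.255) -> 103.170.8.54
  217.160.0.0/13 (217.160.0.0 - 217.167.255.255) -> 103.170.8.153
  217.164.128.0/17 (217.164.128.0 - 217.164.255.255) -> 103.170.8.183
More-specific entries that do NOT match:
  217.164.177.148/30 (217.164.177.148 - 217.164.177.151) does not contain 217.164.177.182
  217.164.177.48/28 (217.164.177.48 - 217.164.177.63) does not contain 217.164.177.182
  217.164.177.0/25 (217.164.177.0 - 217.164.177.127) does not contain 217.164.177.182
  217.164.179.0/24 (217.164.179.0 - 217.164.179.255) does not contain 217.164.177.182
  217.164.160.0/20 (217.164.160.0 - 217.164.175.255) does not contain 217.164.177.182
  217.165.128.0/18 (217.165.128.0 - 217.165.191.255) does not contain 217.164.177.182
  216.164.128.0/18 (216.164.128.0 - 216.164.191.255) does not contain 217.164.177.182
  249.164.128.0/18 (249.164.128.0 - 249.164.191.255) does not contain 217.164.177.182
Longest matching prefix is /17 -> next hop 103.170.8.183.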